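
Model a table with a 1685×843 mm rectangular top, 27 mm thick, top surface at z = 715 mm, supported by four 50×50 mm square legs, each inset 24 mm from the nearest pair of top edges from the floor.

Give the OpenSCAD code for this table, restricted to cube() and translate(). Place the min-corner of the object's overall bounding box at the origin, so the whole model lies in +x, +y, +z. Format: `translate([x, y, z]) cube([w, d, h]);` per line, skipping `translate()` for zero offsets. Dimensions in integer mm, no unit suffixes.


translate([0, 0, 688]) cube([1685, 843, 27]);
translate([24, 24, 0]) cube([50, 50, 688]);
translate([1611, 24, 0]) cube([50, 50, 688]);
translate([24, 769, 0]) cube([50, 50, 688]);
translate([1611, 769, 0]) cube([50, 50, 688]);


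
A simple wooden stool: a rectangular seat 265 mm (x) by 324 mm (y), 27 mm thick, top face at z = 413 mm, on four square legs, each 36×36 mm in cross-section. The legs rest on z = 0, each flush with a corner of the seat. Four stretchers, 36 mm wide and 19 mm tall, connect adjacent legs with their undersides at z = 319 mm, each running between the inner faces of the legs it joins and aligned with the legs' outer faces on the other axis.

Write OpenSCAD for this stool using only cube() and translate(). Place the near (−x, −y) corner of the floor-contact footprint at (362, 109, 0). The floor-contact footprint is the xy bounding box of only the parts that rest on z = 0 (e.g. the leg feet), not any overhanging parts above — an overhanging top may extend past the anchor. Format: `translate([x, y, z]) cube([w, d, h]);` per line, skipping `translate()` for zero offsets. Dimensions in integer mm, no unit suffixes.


translate([362, 109, 386]) cube([265, 324, 27]);
translate([362, 109, 0]) cube([36, 36, 386]);
translate([591, 109, 0]) cube([36, 36, 386]);
translate([362, 397, 0]) cube([36, 36, 386]);
translate([591, 397, 0]) cube([36, 36, 386]);
translate([398, 109, 319]) cube([193, 36, 19]);
translate([398, 397, 319]) cube([193, 36, 19]);
translate([362, 145, 319]) cube([36, 252, 19]);
translate([591, 145, 319]) cube([36, 252, 19]);


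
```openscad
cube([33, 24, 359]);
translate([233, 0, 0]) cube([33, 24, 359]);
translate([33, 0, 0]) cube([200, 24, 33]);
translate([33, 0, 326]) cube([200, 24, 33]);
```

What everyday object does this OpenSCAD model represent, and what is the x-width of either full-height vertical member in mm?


A picture frame. The border width is 33 mm.

Four thin pieces enclosing a rectangular opening — a picture frame. The two full-height stiles are 359 mm tall; the top rail sits at z = 326 and is 33 mm tall, so the border above the opening is 359 − 326 = 33 mm, matching the stile x-width.


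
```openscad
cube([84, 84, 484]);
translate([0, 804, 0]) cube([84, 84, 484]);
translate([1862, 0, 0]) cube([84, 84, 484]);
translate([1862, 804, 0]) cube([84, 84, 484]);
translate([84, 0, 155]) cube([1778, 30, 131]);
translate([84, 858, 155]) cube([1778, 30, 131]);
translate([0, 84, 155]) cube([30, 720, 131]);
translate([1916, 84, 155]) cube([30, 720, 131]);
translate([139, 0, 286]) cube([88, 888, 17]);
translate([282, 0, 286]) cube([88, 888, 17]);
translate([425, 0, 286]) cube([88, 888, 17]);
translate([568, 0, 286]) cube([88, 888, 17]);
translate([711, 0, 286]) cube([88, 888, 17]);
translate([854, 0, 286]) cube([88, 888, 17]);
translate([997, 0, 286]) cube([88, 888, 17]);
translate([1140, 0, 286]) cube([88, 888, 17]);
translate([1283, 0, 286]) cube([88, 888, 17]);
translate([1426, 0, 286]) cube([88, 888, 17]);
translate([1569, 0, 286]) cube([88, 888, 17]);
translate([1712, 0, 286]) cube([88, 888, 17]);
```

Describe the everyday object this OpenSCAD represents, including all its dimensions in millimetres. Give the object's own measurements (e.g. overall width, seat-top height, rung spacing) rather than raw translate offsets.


A bed frame 1946 mm long (x) by 888 mm wide (y). Four 84×84 mm corner posts, 484 mm tall, at the corners of the footprint. Four rails of 30 mm thickness and 131 mm height run between adjacent posts with their undersides at z = 155 mm, their outer faces flush with the outside of the frame (the two x-running rails run between the posts' inner faces; the two y-running rails run between the posts' inner faces). 12 slats, each 88 mm wide (x) and 17 mm thick, lie across the top of the two x-running rails, running the full 888 mm width of the frame in y; along x they sit between the end posts with a 55 mm gap after the −x posts and between neighbouring slats, leaving 62 mm before the +x posts.


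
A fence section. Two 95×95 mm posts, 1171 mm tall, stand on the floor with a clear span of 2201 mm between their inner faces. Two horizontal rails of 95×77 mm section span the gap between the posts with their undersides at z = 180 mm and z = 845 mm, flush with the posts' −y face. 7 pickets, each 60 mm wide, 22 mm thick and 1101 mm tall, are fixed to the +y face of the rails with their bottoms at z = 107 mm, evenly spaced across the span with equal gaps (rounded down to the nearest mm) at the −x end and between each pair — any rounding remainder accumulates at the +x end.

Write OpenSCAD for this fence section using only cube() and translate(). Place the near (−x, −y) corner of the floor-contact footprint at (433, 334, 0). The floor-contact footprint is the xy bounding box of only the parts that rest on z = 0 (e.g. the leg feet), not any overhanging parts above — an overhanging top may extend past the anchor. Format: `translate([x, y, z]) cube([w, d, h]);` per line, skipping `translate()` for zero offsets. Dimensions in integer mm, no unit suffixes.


translate([433, 334, 0]) cube([95, 95, 1171]);
translate([2729, 334, 0]) cube([95, 95, 1171]);
translate([528, 334, 180]) cube([2201, 95, 77]);
translate([528, 334, 845]) cube([2201, 95, 77]);
translate([750, 429, 107]) cube([60, 22, 1101]);
translate([1032, 429, 107]) cube([60, 22, 1101]);
translate([1314, 429, 107]) cube([60, 22, 1101]);
translate([1596, 429, 107]) cube([60, 22, 1101]);
translate([1878, 429, 107]) cube([60, 22, 1101]);
translate([2160, 429, 107]) cube([60, 22, 1101]);
translate([2442, 429, 107]) cube([60, 22, 1101]);


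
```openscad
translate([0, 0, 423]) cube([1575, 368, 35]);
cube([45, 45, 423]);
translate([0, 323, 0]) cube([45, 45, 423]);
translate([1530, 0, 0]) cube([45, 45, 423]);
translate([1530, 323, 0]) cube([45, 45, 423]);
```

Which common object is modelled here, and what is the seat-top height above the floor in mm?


A bench. The seat-top height is 458 mm.

A long slab on four corner posts — a bench. The slab sits at z = 423 with thickness 35, so the top is 423 + 35 = 458 mm.


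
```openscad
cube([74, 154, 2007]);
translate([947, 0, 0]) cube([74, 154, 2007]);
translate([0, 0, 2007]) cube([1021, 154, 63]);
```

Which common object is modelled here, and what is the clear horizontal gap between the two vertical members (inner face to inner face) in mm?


A door frame. The clear opening width is 873 mm.

Two 2007 mm tall posts with a header on top — a door frame. The left jamb is 74 mm wide at x = 0; the right jamb starts at x = 947. The clear opening is 947 − 74 = 873 mm.


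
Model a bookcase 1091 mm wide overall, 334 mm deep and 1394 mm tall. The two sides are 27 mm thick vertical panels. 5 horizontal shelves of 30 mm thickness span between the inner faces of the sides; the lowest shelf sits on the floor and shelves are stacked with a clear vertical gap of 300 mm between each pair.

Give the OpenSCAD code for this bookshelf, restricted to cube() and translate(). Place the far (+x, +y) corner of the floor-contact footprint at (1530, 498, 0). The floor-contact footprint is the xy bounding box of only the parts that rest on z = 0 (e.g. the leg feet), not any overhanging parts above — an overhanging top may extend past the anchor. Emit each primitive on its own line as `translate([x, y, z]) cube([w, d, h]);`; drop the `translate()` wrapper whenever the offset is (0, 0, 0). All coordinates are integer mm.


translate([439, 164, 0]) cube([27, 334, 1394]);
translate([1503, 164, 0]) cube([27, 334, 1394]);
translate([466, 164, 0]) cube([1037, 334, 30]);
translate([466, 164, 330]) cube([1037, 334, 30]);
translate([466, 164, 660]) cube([1037, 334, 30]);
translate([466, 164, 990]) cube([1037, 334, 30]);
translate([466, 164, 1320]) cube([1037, 334, 30]);


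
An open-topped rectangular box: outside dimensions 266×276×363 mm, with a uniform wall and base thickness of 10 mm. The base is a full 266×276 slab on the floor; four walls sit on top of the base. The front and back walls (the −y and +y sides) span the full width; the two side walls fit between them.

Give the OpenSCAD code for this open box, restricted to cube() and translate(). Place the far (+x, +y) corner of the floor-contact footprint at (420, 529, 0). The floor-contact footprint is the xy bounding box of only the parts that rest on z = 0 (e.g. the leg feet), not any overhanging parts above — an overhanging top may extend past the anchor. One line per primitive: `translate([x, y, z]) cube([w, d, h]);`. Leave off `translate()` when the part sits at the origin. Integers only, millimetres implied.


translate([154, 253, 0]) cube([266, 276, 10]);
translate([154, 253, 10]) cube([266, 10, 353]);
translate([154, 519, 10]) cube([266, 10, 353]);
translate([154, 263, 10]) cube([10, 256, 353]);
translate([410, 263, 10]) cube([10, 256, 353]);


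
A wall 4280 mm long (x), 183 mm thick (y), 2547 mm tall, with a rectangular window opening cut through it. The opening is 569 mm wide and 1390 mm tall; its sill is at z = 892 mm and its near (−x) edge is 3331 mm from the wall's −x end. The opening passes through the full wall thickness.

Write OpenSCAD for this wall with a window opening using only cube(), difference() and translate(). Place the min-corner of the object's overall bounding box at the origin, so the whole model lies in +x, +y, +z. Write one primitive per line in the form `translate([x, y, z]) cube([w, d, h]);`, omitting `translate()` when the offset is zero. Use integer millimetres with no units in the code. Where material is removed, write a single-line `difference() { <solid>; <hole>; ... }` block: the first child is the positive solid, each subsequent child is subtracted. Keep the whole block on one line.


difference() { cube([4280, 183, 2547]); translate([3331, 0, 892]) cube([569, 183, 1390]); }


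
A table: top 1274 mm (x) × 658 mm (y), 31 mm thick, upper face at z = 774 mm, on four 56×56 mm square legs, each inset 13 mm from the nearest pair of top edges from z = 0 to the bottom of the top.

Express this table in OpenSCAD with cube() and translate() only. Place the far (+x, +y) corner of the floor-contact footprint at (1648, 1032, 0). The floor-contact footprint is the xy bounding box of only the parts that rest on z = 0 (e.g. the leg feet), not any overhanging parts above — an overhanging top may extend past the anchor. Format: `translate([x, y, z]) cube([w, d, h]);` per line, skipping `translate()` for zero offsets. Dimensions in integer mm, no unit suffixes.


// leg_h = 774 - 31 = 743
translate([387, 387, 743]) cube([1274, 658, 31]);
translate([400, 400, 0]) cube([56, 56, 743]);
translate([1592, 400, 0]) cube([56, 56, 743]);
translate([400, 976, 0]) cube([56, 56, 743]);
translate([1592, 976, 0]) cube([56, 56, 743]);


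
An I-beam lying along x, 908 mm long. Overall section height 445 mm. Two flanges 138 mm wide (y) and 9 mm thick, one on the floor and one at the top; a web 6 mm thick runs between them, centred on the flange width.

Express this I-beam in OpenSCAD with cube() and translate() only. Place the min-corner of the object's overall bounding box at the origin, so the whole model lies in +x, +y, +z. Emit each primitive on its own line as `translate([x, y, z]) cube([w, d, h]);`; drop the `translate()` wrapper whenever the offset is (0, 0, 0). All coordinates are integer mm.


cube([908, 138, 9]);
translate([0, 66, 9]) cube([908, 6, 427]);
translate([0, 0, 436]) cube([908, 138, 9]);


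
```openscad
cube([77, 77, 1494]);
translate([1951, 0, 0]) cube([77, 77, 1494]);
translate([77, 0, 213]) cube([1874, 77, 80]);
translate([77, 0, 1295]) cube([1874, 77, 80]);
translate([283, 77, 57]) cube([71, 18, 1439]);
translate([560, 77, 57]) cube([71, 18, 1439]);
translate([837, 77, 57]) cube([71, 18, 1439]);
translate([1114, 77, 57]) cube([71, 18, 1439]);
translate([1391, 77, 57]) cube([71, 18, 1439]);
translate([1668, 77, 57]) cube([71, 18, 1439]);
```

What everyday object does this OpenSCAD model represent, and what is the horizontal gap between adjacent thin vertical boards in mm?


A fence section. The picket gap is 206 mm.

Two posts, two rails, 6 pickets — a fence section. Span 1874 mm holds 6 pickets of 71 mm with 7 equal gaps: ⌊(1874 − 6·71) / 7⌋ = 206 mm.


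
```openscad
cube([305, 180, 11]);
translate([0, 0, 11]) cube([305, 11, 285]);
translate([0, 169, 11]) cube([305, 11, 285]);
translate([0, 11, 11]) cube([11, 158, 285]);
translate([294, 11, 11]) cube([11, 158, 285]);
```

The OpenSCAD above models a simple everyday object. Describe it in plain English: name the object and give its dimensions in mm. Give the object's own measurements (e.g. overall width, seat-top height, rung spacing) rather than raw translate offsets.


An open-topped rectangular box: outside dimensions 305×180×296 mm, with a uniform wall and base thickness of 11 mm. The base is a full 305×180 slab on the floor; four walls sit on top of the base. The front and back walls (the −y and +y sides) span the full width; the two side walls fit between them.


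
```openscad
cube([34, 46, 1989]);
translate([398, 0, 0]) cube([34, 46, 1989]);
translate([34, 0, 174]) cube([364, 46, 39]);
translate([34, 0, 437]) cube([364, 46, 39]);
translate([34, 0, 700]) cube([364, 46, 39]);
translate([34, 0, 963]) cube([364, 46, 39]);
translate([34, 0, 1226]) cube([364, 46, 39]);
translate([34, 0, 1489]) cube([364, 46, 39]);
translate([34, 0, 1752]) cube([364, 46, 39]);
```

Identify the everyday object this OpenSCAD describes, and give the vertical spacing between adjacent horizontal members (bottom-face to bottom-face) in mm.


A ladder. The rung spacing is 263 mm.

Two tall 34×46 posts with 7 short bars between them — a ladder. Adjacent rungs sit at z = 174 and z = 437, so the spacing is 437 − 174 = 263 mm.


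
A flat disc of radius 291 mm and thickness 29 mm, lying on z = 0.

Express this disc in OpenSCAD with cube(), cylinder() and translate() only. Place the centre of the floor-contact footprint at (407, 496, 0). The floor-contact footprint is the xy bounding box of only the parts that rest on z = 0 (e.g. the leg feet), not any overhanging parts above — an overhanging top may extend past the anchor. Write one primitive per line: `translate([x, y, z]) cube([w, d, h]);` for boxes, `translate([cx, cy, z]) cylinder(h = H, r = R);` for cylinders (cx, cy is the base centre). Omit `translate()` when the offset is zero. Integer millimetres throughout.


translate([407, 496, 0]) cylinder(h = 29, r = 291);


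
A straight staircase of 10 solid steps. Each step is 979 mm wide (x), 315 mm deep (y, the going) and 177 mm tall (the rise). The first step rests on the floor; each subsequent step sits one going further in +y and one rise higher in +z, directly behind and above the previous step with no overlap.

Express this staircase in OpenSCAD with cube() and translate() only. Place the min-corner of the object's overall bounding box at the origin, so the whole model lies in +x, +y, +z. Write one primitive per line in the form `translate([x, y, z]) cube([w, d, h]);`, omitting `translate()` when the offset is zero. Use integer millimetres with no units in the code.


cube([979, 315, 177]);
translate([0, 315, 177]) cube([979, 315, 177]);
translate([0, 630, 354]) cube([979, 315, 177]);
translate([0, 945, 531]) cube([979, 315, 177]);
translate([0, 1260, 708]) cube([979, 315, 177]);
translate([0, 1575, 885]) cube([979, 315, 177]);
translate([0, 1890, 1062]) cube([979, 315, 177]);
translate([0, 2205, 1239]) cube([979, 315, 177]);
translate([0, 2520, 1416]) cube([979, 315, 177]);
translate([0, 2835, 1593]) cube([979, 315, 177]);


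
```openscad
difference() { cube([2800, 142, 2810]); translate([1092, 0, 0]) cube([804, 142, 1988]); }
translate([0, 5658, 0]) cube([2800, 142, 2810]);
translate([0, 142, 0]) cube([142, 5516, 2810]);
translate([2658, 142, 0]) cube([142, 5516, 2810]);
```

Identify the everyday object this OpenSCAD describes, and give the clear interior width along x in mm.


A single room. The interior width is 2516 mm.

Four walls enclosing a rectangle with a door in the front wall — a room. Outside width 2800 minus two 142 mm walls gives 2516 mm.


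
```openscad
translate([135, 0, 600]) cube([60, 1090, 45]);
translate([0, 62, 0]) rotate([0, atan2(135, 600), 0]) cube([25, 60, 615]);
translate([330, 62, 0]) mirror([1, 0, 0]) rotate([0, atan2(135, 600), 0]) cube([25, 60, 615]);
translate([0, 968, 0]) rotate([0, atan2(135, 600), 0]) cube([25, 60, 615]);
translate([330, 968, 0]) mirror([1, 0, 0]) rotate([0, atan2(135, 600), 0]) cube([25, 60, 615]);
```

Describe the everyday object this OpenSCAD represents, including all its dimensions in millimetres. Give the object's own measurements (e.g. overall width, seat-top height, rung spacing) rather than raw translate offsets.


A sawhorse. A 60×1090×45 mm beam (x, y, z) sits on two A-frame leg pairs. Each pair is two raked legs of 25×60 mm section (60 mm along y) splaying symmetrically in x. Each leg rises 600 mm vertically over 135 mm of horizontal reach and is 615 mm long along its own axis. Every leg's outer bottom edge rests on the floor and its outer top edge meets a bottom edge of the beam — the left legs (tilting toward +x) meet the beam's −x bottom edge, the right legs (their mirror images, tilting toward −x) meet its +x bottom edge — so the leg tops tuck under the beam, the beam's underside is 600 mm above the floor, and the feet are 330 mm apart outside-to-outside with the beam centred between them. The two leg pairs are set in 62 mm from either end of the beam.


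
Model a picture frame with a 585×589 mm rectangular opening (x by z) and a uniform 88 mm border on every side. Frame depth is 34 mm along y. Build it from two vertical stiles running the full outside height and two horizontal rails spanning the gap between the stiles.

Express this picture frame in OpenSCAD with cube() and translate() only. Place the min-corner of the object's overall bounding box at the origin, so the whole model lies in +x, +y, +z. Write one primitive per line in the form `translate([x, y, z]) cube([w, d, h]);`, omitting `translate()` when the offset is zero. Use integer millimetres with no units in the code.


cube([88, 34, 765]);
translate([673, 0, 0]) cube([88, 34, 765]);
translate([88, 0, 0]) cube([585, 34, 88]);
translate([88, 0, 677]) cube([585, 34, 88]);


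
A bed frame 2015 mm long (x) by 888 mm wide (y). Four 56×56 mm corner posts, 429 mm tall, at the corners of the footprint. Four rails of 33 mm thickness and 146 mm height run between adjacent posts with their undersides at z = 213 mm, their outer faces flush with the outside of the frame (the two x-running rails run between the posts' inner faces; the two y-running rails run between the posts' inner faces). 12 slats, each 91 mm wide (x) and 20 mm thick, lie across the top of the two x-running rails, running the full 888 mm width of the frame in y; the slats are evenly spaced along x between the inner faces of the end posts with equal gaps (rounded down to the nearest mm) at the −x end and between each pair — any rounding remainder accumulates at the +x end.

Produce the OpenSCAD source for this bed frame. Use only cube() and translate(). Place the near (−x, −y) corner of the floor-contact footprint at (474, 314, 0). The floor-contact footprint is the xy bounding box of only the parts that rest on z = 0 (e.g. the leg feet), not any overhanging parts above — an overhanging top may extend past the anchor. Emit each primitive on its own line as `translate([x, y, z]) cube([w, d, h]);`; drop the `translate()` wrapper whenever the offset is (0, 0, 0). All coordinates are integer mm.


translate([474, 314, 0]) cube([56, 56, 429]);
translate([474, 1146, 0]) cube([56, 56, 429]);
translate([2433, 314, 0]) cube([56, 56, 429]);
translate([2433, 1146, 0]) cube([56, 56, 429]);
translate([530, 314, 213]) cube([1903, 33, 146]);
translate([530, 1169, 213]) cube([1903, 33, 146]);
translate([474, 370, 213]) cube([33, 776, 146]);
translate([2456, 370, 213]) cube([33, 776, 146]);
translate([592, 314, 359]) cube([91, 888, 20]);
translate([745, 314, 359]) cube([91, 888, 20]);
translate([898, 314, 359]) cube([91, 888, 20]);
translate([1051, 314, 359]) cube([91, 888, 20]);
translate([1204, 314, 359]) cube([91, 888, 20]);
translate([1357, 314, 359]) cube([91, 888, 20]);
translate([1510, 314, 359]) cube([91, 888, 20]);
translate([1663, 314, 359]) cube([91, 888, 20]);
translate([1816, 314, 359]) cube([91, 888, 20]);
translate([1969, 314, 359]) cube([91, 888, 20]);
translate([2122, 314, 359]) cube([91, 888, 20]);
translate([2275, 314, 359]) cube([91, 888, 20]);


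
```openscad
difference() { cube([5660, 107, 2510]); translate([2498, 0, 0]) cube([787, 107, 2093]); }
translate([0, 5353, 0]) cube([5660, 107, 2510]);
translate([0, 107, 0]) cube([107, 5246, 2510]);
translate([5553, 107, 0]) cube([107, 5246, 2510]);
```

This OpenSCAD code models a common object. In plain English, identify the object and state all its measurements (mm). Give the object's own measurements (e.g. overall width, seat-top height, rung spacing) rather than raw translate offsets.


A single room: four walls, each 2510 mm tall and 107 mm thick, enclosing an outside footprint 5660×5460 mm (x × y), no floor or roof. The front and back walls (−y and +y sides) run the full x-width; the side walls fit between their inner faces. A door opening 787 mm wide and 2093 mm tall is cut through the front wall from the floor up, its −x edge 2498 mm from the wall's −x end.


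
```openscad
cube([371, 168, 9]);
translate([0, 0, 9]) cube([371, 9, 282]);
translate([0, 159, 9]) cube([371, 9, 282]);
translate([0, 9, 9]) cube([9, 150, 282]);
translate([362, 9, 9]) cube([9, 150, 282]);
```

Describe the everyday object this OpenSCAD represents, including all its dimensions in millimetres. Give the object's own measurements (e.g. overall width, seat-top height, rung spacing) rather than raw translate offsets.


An open-topped rectangular box: outside dimensions 371×168×291 mm, with a uniform wall and base thickness of 9 mm. The base is a full 371×168 slab on the floor; four walls sit on top of the base. The front and back walls (the −y and +y sides) span the full width; the two side walls fit between them.


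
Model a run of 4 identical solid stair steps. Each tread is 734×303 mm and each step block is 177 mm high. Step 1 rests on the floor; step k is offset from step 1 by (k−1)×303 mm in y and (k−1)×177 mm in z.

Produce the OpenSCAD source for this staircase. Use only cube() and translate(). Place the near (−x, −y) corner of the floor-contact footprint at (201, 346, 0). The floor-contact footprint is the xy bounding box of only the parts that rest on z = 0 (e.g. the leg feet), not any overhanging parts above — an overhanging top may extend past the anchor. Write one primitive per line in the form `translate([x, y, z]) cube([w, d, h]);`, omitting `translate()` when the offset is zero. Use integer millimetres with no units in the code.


translate([201, 346, 0]) cube([734, 303, 177]);
translate([201, 649, 177]) cube([734, 303, 177]);
translate([201, 952, 354]) cube([734, 303, 177]);
translate([201, 1255, 531]) cube([734, 303, 177]);


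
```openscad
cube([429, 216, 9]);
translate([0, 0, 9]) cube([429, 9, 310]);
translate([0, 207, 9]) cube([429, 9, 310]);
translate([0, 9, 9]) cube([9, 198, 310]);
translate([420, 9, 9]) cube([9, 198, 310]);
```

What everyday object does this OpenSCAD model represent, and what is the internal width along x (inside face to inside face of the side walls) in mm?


An open box. The internal width is 411 mm.

A 429×216 base slab with four walls standing on it — an open box. The base is 429 mm wide and the walls are 9 mm thick, so the internal width is 429 − 2 × 9 = 411 mm.


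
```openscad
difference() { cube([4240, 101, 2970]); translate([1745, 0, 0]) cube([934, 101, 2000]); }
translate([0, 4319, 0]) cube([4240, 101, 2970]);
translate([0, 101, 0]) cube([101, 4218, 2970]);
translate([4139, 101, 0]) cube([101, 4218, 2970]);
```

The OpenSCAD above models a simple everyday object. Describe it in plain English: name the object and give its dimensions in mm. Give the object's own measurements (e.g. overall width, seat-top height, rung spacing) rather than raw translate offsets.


A single room: four walls, each 2970 mm tall and 101 mm thick, enclosing an outside footprint 4240×4420 mm (x × y), no floor or roof. The front and back walls (−y and +y sides) run the full x-width; the side walls fit between their inner faces. A door opening 934 mm wide and 2000 mm tall is cut through the front wall from the floor up, its −x edge 1745 mm from the wall's −x end.


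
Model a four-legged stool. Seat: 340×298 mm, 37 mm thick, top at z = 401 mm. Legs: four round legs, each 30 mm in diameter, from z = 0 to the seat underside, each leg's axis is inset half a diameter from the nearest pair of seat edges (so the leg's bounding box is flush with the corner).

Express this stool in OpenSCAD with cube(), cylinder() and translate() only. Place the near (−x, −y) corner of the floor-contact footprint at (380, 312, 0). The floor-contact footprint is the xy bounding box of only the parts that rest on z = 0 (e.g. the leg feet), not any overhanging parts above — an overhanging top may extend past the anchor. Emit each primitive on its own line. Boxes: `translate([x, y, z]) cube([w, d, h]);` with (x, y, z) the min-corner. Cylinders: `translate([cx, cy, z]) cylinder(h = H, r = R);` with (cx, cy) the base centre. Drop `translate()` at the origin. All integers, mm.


translate([380, 312, 364]) cube([340, 298, 37]);
translate([395, 327, 0]) cylinder(h = 364, r = 15);
translate([705, 327, 0]) cylinder(h = 364, r = 15);
translate([395, 595, 0]) cylinder(h = 364, r = 15);
translate([705, 595, 0]) cylinder(h = 364, r = 15);


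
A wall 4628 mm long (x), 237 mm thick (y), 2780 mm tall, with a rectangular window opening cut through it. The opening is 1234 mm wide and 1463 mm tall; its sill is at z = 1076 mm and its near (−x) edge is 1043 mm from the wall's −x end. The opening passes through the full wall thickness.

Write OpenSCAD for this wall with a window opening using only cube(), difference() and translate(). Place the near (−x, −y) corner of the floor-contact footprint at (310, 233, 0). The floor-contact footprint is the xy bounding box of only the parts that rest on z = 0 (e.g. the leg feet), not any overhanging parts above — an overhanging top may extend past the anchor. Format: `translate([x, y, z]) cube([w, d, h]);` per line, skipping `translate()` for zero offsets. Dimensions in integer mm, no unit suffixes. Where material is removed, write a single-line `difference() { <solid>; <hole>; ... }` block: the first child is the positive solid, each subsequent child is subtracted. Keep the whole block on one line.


difference() { translate([310, 233, 0]) cube([4628, 237, 2780]); translate([1353, 233, 1076]) cube([1234, 237, 1463]); }


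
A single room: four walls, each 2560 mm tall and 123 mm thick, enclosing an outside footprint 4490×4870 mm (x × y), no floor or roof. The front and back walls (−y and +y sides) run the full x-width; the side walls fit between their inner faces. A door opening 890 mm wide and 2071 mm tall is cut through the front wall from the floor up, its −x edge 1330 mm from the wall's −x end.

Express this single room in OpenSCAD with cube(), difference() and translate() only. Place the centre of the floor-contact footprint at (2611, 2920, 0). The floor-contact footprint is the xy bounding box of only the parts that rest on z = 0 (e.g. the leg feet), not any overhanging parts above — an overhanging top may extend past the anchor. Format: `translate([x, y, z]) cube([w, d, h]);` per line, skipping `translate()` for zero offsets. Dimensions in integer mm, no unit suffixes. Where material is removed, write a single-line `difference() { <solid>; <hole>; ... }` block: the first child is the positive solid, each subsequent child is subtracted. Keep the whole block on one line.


difference() { translate([366, 485, 0]) cube([4490, 123, 2560]); translate([1696, 485, 0]) cube([890, 123, 2071]); }
translate([366, 5232, 0]) cube([4490, 123, 2560]);
translate([366, 608, 0]) cube([123, 4624, 2560]);
translate([4733, 608, 0]) cube([123, 4624, 2560]);


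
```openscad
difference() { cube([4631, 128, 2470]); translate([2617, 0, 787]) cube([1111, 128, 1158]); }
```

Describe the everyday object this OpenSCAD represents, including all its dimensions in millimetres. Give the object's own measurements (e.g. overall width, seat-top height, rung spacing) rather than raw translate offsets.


A wall 4631 mm long (x), 128 mm thick (y), 2470 mm tall, with a rectangular window opening cut through it. The opening is 1111 mm wide and 1158 mm tall; its sill is at z = 787 mm and its near (−x) edge is 2617 mm from the wall's −x end. The opening passes through the full wall thickness.


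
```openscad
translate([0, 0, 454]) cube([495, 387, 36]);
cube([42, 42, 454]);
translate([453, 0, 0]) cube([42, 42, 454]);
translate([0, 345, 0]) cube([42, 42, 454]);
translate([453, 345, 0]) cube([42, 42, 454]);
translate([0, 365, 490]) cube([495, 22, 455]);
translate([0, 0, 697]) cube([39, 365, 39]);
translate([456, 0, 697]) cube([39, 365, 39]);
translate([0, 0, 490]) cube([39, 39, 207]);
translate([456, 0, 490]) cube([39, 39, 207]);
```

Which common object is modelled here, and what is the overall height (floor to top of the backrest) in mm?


A chair. The overall height is 945 mm.

A slab on four corner posts with a tall panel at the back — a chair. The seat slab sits at z = 454 with thickness 36, and the 455 mm backrest starts at the seat top, so the overall height is 454 + 36 + 455 = 945 mm.


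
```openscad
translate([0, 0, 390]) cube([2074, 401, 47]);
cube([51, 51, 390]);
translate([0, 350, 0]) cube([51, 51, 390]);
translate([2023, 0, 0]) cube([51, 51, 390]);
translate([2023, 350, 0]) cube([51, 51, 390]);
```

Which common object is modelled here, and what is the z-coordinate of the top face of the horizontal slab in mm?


A bench. The seat-top height is 437 mm.

A long slab on four corner posts — a bench. The slab sits at z = 390 with thickness 47, so the top is 390 + 47 = 437 mm.


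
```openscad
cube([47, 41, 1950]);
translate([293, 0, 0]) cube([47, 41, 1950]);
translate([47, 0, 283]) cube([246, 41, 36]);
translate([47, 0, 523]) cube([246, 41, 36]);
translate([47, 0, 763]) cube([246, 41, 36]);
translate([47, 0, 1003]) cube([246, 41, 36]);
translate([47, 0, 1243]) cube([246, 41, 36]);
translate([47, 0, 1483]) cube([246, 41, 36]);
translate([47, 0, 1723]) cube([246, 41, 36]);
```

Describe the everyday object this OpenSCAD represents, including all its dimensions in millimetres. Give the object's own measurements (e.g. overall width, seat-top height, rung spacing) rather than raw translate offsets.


A straight ladder. Two 47×41 mm vertical rails, 1950 mm tall, stand 340 mm apart (outside-to-outside) with their front faces coplanar on the −y side. 7 rungs, each 41 mm deep and 36 mm tall, span between the inner faces of the rails, front faces flush with the rails. The lowest rung's underside is at z = 283 mm and rungs are spaced 240 mm apart (underside to underside).


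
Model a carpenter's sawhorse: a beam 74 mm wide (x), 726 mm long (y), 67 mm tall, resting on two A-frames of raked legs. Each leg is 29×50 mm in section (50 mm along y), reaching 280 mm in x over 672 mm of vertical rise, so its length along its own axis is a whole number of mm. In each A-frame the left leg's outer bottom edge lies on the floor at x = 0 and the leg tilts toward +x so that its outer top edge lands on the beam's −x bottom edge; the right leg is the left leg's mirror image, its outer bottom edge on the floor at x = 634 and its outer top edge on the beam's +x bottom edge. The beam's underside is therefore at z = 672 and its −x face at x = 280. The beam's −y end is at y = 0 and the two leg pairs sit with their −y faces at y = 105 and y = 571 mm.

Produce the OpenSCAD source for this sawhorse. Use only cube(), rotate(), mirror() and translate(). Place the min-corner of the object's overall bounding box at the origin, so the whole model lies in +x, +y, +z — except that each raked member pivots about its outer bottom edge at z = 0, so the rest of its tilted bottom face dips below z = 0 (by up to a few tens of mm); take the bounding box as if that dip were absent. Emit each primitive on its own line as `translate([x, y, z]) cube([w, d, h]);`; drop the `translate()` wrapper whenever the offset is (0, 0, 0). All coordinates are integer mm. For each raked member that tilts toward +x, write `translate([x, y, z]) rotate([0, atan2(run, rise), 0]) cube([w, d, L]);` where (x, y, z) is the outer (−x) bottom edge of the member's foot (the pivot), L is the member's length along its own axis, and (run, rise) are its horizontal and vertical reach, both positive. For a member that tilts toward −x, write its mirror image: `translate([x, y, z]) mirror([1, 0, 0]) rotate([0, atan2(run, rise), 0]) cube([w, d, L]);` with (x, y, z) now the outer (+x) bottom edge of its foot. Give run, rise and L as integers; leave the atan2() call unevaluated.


// leg length = √(280² + 672²) = 728
// right-leg outer foot x = 2·280 + 74 = 634
// beam min-corner = (280, 0, 672)
translate([280, 0, 672]) cube([74, 726, 67]);
translate([0, 105, 0]) rotate([0, atan2(280, 672), 0]) cube([29, 50, 728]);
translate([634, 105, 0]) mirror([1, 0, 0]) rotate([0, atan2(280, 672), 0]) cube([29, 50, 728]);
translate([0, 571, 0]) rotate([0, atan2(280, 672), 0]) cube([29, 50, 728]);
translate([634, 571, 0]) mirror([1, 0, 0]) rotate([0, atan2(280, 672), 0]) cube([29, 50, 728]);


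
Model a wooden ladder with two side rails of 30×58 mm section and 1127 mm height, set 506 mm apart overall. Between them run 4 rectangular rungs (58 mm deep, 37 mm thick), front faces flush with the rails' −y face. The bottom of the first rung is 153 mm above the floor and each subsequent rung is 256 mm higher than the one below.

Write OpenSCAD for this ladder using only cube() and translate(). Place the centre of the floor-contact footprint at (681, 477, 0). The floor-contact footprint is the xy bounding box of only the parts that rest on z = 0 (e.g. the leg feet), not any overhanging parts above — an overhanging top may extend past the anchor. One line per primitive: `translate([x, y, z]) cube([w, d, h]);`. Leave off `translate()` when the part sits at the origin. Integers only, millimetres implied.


translate([428, 448, 0]) cube([30, 58, 1127]);
translate([904, 448, 0]) cube([30, 58, 1127]);
translate([458, 448, 153]) cube([446, 58, 37]);
translate([458, 448, 409]) cube([446, 58, 37]);
translate([458, 448, 665]) cube([446, 58, 37]);
translate([458, 448, 921]) cube([446, 58, 37]);


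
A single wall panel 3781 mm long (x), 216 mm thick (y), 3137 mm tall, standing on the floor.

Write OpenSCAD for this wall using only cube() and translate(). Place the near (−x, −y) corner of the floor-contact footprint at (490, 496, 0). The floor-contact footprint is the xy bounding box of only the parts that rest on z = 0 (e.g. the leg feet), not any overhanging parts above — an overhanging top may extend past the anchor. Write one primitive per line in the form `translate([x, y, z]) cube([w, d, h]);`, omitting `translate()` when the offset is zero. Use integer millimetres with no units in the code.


translate([490, 496, 0]) cube([3781, 216, 3137]);


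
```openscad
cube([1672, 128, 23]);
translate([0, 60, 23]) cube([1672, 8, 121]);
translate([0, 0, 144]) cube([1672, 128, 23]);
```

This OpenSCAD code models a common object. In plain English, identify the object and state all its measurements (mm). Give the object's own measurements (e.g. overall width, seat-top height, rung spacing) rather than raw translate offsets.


An I-beam lying along x, 1672 mm long. Overall section height 167 mm. Two flanges 128 mm wide (y) and 23 mm thick, one on the floor and one at the top; a web 8 mm thick runs between them, centred on the flange width.


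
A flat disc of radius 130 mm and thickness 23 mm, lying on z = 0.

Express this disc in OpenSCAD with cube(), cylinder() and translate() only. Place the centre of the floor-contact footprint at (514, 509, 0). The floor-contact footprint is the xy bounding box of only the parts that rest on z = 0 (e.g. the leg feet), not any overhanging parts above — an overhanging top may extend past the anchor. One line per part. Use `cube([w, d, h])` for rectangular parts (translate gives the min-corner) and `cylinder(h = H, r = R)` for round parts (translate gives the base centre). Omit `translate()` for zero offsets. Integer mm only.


translate([514, 509, 0]) cylinder(h = 23, r = 130);


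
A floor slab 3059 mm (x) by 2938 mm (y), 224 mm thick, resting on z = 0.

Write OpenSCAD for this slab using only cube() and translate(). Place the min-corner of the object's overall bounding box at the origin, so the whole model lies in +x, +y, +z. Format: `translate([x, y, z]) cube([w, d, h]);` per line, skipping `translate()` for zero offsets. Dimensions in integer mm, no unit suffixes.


cube([3059, 2938, 224]);


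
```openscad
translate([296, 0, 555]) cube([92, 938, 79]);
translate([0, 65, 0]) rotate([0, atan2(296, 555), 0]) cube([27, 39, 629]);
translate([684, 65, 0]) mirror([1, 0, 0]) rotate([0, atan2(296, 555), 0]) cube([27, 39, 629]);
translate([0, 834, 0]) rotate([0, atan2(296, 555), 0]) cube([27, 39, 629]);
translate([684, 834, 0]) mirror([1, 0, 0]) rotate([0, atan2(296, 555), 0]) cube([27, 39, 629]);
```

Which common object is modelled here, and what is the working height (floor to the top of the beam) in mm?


A sawhorse. The overall height is 634 mm.

A beam across two mirrored pairs of raked legs — a sawhorse. The beam's underside is at z = 555 (matching the legs' vertical rise in atan2(296, 555)) and the beam is 79 mm tall, so its top is at 555 + 79 = 634 mm. The raked legs top out at the beam's underside, so that is the highest point.


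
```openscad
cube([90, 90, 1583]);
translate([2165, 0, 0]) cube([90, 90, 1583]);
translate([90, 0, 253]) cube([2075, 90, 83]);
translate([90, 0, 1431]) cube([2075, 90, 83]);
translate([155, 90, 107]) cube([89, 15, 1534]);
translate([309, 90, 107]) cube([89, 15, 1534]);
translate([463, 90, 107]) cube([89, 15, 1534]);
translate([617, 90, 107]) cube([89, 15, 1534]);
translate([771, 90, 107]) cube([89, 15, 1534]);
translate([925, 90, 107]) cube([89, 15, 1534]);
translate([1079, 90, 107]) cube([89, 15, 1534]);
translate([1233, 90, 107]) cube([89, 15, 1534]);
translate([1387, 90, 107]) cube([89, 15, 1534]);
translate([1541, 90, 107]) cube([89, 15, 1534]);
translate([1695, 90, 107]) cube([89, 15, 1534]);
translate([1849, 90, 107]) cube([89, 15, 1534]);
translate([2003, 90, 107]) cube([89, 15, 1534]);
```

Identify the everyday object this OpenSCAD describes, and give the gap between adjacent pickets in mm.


A fence section. The picket gap is 65 mm.

Two posts, two rails, 13 pickets — a fence section. Span 2075 mm holds 13 pickets of 89 mm with 14 equal gaps: ⌊(2075 − 13·89) / 14⌋ = 65 mm.


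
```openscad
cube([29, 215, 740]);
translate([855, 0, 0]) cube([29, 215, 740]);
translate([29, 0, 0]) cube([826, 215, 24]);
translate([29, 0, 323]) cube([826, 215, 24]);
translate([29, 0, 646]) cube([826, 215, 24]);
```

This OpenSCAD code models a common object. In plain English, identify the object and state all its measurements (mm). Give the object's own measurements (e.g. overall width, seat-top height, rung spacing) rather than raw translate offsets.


An open bookshelf. Two side panels, each 29 mm thick, 215 mm deep and 740 mm tall, stand 884 mm apart (outside-to-outside). Between them sit 3 shelves, each 24 mm thick and 215 mm deep, spanning the full gap between the sides. The bottom shelf rests on the floor (its underside at z = 0) and the clear gap between one shelf's top and the next shelf's underside is 299 mm.
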